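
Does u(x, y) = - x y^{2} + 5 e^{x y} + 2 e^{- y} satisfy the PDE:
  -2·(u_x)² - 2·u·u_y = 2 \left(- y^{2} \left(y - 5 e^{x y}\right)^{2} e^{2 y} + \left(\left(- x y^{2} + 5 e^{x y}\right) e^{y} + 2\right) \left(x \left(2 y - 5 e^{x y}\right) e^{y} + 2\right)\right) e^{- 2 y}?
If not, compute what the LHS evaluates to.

Answer: Yes

Derivation:
Evaluate each term of the left-hand side for u = - x y^{2} + 5 e^{x y} + 2 e^{- y}.
Derivatives:
  u_x = - y^{2} + 5 y e^{x y}
  u_y = - 2 x y + 5 x e^{x y} - 2 e^{- y}
Terms:
  -2·(u_x)² = - 2 y^{2} \left(y - 5 e^{x y}\right)^{2}
  -2·u·u_y = 2 \left(\left(- x y^{2} + 5 e^{x y}\right) e^{y} + 2\right) \left(x \left(2 y - 5 e^{x y}\right) e^{y} + 2\right) e^{- 2 y}
Sum: LHS = 2 \left(- y^{2} \left(y - 5 e^{x y}\right)^{2} e^{2 y} + \left(\left(- x y^{2} + 5 e^{x y}\right) e^{y} + 2\right) \left(x \left(2 y - 5 e^{x y}\right) e^{y} + 2\right)\right) e^{- 2 y}
This is exactly the given right-hand side, so u is a solution.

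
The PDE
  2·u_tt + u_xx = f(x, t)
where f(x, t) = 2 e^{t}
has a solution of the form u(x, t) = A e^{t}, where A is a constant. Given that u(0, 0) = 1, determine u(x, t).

Substitute the ansatz u = A e^{t} into the left-hand side.
Derivatives of the ansatz:
  u_tt = A e^{t}
  u_xx = 0
Term by term:
  2·u_tt = 2 A e^{t}
  u_xx = 0
So the left-hand side equals
  2 A e^{t}
This must equal f(x, t) = 2 e^{t} identically.
Matching coefficients of the independent functions:
  [e^{t}]:  2 A = 2
Solving: A = 1.
Check against the point condition:
  u(0, 0) = 1  ⟹  A = 1  ✓
Hence u(x, t) = e^{t}.

Answer: u(x, t) = e^{t}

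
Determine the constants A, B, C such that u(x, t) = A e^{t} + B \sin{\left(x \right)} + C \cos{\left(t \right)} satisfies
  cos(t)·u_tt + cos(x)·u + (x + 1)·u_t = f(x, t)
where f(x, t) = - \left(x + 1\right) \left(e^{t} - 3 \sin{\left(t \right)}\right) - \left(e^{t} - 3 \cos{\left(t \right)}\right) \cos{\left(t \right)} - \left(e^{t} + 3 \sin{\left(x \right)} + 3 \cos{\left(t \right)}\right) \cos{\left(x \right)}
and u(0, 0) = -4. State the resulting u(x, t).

Substitute the ansatz u = A e^{t} + B \sin{\left(x \right)} + C \cos{\left(t \right)} into the left-hand side.
Derivatives of the ansatz:
  u_tt = A e^{t} - C \cos{\left(t \right)}
  u_t = A e^{t} - C \sin{\left(t \right)}
Term by term:
  cos(t)·u_tt = A e^{t} \cos{\left(t \right)} - C \cos^{2}{\left(t \right)}
  cos(x)·u = A e^{t} \cos{\left(x \right)} + B \sin{\left(x \right)} \cos{\left(x \right)} + C \cos{\left(t \right)} \cos{\left(x \right)}
  (x + 1)·u_t = A x e^{t} + A e^{t} - C x \sin{\left(t \right)} - C \sin{\left(t \right)}
So the left-hand side equals
  A x e^{t} + A e^{t} \cos{\left(t \right)} + A e^{t} \cos{\left(x \right)} + A e^{t} + B \sin{\left(x \right)} \cos{\left(x \right)} - C x \sin{\left(t \right)} - C \sin{\left(t \right)} - C \cos^{2}{\left(t \right)} + C \cos{\left(t \right)} \cos{\left(x \right)}
This must equal f(x, t) identically; expanded, f = - x e^{t} + 3 x \sin{\left(t \right)} - e^{t} \cos{\left(t \right)} - e^{t} \cos{\left(x \right)} - e^{t} + 3 \sin{\left(t \right)} - 3 \sin{\left(x \right)} \cos{\left(x \right)} + 3 \cos^{2}{\left(t \right)} - 3 \cos{\left(t \right)} \cos{\left(x \right)}.
Matching coefficients of the independent functions:
  [x e^{t}, e^{t} \cos{\left(t \right)}, e^{t} \cos{\left(x \right)}, e^{t}]:  A = -1
  [x \sin{\left(t \right)}, \sin{\left(t \right)}, \cos^{2}{\left(t \right)}]:  - C = 3
  [\sin{\left(x \right)} \cos{\left(x \right)}]:  B = -3
  [\cos{\left(t \right)} \cos{\left(x \right)}]:  C = -3
Solving: A = -1, B = -3, C = -3.
Check against the point condition:
  u(0, 0) = -4  ⟹  A + C = -4  ✓
Hence u(x, t) = - e^{t} - 3 \sin{\left(x \right)} - 3 \cos{\left(t \right)}.

Answer: u(x, t) = - e^{t} - 3 \sin{\left(x \right)} - 3 \cos{\left(t \right)}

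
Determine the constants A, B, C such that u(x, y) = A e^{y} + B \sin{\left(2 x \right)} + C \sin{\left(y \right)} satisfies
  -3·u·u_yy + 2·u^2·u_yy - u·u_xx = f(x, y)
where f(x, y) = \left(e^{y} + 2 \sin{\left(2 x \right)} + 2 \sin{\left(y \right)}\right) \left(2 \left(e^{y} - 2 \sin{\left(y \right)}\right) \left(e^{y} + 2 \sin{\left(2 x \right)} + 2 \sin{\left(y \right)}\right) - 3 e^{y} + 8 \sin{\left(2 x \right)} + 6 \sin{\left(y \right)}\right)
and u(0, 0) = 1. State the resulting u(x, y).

Answer: u(x, y) = e^{y} + 2 \sin{\left(2 x \right)} + 2 \sin{\left(y \right)}

Derivation:
Substitute the ansatz u = A e^{y} + B \sin{\left(2 x \right)} + C \sin{\left(y \right)} into the left-hand side.
Derivatives of the ansatz:
  u_yy = A e^{y} - C \sin{\left(y \right)}
  u_xx = - 4 B \sin{\left(2 x \right)}
Term by term:
  -3·u·u_yy = - 3 A^{2} e^{2 y} - 3 A B e^{y} \sin{\left(2 x \right)} + 3 B C \sin{\left(2 x \right)} \sin{\left(y \right)} + 3 C^{2} \sin^{2}{\left(y \right)}
  2·u^2·u_yy = 2 A^{3} e^{3 y} + 4 A^{2} B e^{2 y} \sin{\left(2 x \right)} + 2 A^{2} C e^{2 y} \sin{\left(y \right)} + 2 A B^{2} e^{y} \sin^{2}{\left(2 x \right)} - 2 A C^{2} e^{y} \sin^{2}{\left(y \right)} - 2 B^{2} C \sin^{2}{\left(2 x \right)} \sin{\left(y \right)} - 4 B C^{2} \sin{\left(2 x \right)} \sin^{2}{\left(y \right)} - 2 C^{3} \sin^{3}{\left(y \right)}
  -u·u_xx = 4 A B e^{y} \sin{\left(2 x \right)} + 4 B^{2} \sin^{2}{\left(2 x \right)} + 4 B C \sin{\left(2 x \right)} \sin{\left(y \right)}
So the left-hand side equals
  2 A^{3} e^{3 y} + 4 A^{2} B e^{2 y} \sin{\left(2 x \right)} + 2 A^{2} C e^{2 y} \sin{\left(y \right)} - 3 A^{2} e^{2 y} + 2 A B^{2} e^{y} \sin^{2}{\left(2 x \right)} + A B e^{y} \sin{\left(2 x \right)} - 2 A C^{2} e^{y} \sin^{2}{\left(y \right)} - 2 B^{2} C \sin^{2}{\left(2 x \right)} \sin{\left(y \right)} + 4 B^{2} \sin^{2}{\left(2 x \right)} - 4 B C^{2} \sin{\left(2 x \right)} \sin^{2}{\left(y \right)} + 7 B C \sin{\left(2 x \right)} \sin{\left(y \right)} - 2 C^{3} \sin^{3}{\left(y \right)} + 3 C^{2} \sin^{2}{\left(y \right)}
This must equal f(x, y) identically; expanded, f = 2 e^{3 y} + 8 e^{2 y} \sin{\left(2 x \right)} + 4 e^{2 y} \sin{\left(y \right)} - 3 e^{2 y} + 8 e^{y} \sin^{2}{\left(2 x \right)} + 2 e^{y} \sin{\left(2 x \right)} - 8 e^{y} \sin^{2}{\left(y \right)} - 16 \sin^{2}{\left(2 x \right)} \sin{\left(y \right)} + 16 \sin^{2}{\left(2 x \right)} - 32 \sin{\left(2 x \right)} \sin^{2}{\left(y \right)} + 28 \sin{\left(2 x \right)} \sin{\left(y \right)} - 16 \sin^{3}{\left(y \right)} + 12 \sin^{2}{\left(y \right)}.
Matching coefficients of the independent functions:
  [e^{y} \sin{\left(2 x \right)}]:  A B = 2
  [e^{y} \sin^{2}{\left(2 x \right)}]:  2 A B^{2} = 8
  [e^{y} \sin^{2}{\left(y \right)}]:  - 2 A C^{2} = -8
  [e^{2 y} \sin{\left(2 x \right)}]:  4 A^{2} B = 8
  [e^{2 y} \sin{\left(y \right)}]:  2 A^{2} C = 4
  [\sin{\left(2 x \right)} \sin{\left(y \right)}]:  7 B C = 28
  [\sin{\left(2 x \right)} \sin^{2}{\left(y \right)}]:  - 4 B C^{2} = -32
  [\sin^{2}{\left(2 x \right)} \sin{\left(y \right)}]:  - 2 B^{2} C = -16
  [e^{2 y}]:  - 3 A^{2} = -3
  [e^{3 y}]:  2 A^{3} = 2
  [\sin^{2}{\left(2 x \right)}]:  4 B^{2} = 16
  [\sin^{2}{\left(y \right)}]:  3 C^{2} = 12
  [\sin^{3}{\left(y \right)}]:  - 2 C^{3} = -16
Solving: A = 1, B = 2, C = 2.
Check against the point condition:
  u(0, 0) = 1  ⟹  A = 1  ✓
Hence u(x, y) = e^{y} + 2 \sin{\left(2 x \right)} + 2 \sin{\left(y \right)}.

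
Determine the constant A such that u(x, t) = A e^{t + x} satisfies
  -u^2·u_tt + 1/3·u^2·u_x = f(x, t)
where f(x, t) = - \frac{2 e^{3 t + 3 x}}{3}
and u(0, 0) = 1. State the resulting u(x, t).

Substitute the ansatz u = A e^{t + x} into the left-hand side.
Derivatives of the ansatz:
  u_tt = A e^{t} e^{x}
  u_x = A e^{t} e^{x}
Term by term:
  -u^2·u_tt = - A^{3} e^{3 t} e^{3 x}
  1/3·u^2·u_x = \frac{A^{3} e^{3 t} e^{3 x}}{3}
So the left-hand side equals
  - \frac{2 A^{3} e^{3 t} e^{3 x}}{3}
This must equal f(x, t) identically; expanded, f = - \frac{2 e^{3 t} e^{3 x}}{3}.
Matching coefficients of the independent functions:
  [e^{3 t} e^{3 x}]:  - \frac{2 A^{3}}{3} = - \frac{2}{3}
Solving: A = 1.
Check against the point condition:
  u(0, 0) = 1  ⟹  A = 1  ✓
Hence u(x, t) = e^{t + x}.

Answer: u(x, t) = e^{t + x}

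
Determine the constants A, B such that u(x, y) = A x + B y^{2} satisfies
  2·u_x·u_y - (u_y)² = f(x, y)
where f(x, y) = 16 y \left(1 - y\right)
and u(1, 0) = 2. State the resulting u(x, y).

Substitute the ansatz u = A x + B y^{2} into the left-hand side.
Derivatives of the ansatz:
  u_x = A
  u_y = 2 B y
Term by term:
  2·u_x·u_y = 4 A B y
  -(u_y)² = - 4 B^{2} y^{2}
So the left-hand side equals
  4 A B y - 4 B^{2} y^{2}
This must equal f(x, y) identically; expanded, f = - 16 y^{2} + 16 y.
Matching coefficients of the independent functions:
  [y]:  4 A B = 16
  [y^{2}]:  - 4 B^{2} = -16
These equations allow (A, B) = (-2, -2) or (2, 2).
Impose the point condition(s):
  u(1, 0) = 2  ⟹  A = 2
Only A = 2, B = 2 satisfies everything.
Hence u(x, y) = 2 x + 2 y^{2}.

Answer: u(x, y) = 2 x + 2 y^{2}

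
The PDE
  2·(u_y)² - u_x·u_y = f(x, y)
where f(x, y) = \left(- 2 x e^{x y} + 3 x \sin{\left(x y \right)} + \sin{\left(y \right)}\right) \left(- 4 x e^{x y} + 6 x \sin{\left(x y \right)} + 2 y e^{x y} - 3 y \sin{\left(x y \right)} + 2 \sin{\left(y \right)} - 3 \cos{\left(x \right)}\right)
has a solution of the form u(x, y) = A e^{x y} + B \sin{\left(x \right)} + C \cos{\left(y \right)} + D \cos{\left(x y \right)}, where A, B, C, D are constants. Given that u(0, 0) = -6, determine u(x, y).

Substitute the ansatz u = A e^{x y} + B \sin{\left(x \right)} + C \cos{\left(y \right)} + D \cos{\left(x y \right)} into the left-hand side.
Derivatives of the ansatz:
  u_y = A x e^{x y} - C \sin{\left(y \right)} - D x \sin{\left(x y \right)}
  u_x = A y e^{x y} + B \cos{\left(x \right)} - D y \sin{\left(x y \right)}
Term by term:
  2·(u_y)² = 2 A^{2} x^{2} e^{2 x y} - 4 A C x e^{x y} \sin{\left(y \right)} - 4 A D x^{2} e^{x y} \sin{\left(x y \right)} + 2 C^{2} \sin^{2}{\left(y \right)} + 4 C D x \sin{\left(y \right)} \sin{\left(x y \right)} + 2 D^{2} x^{2} \sin^{2}{\left(x y \right)}
  -u_x·u_y = - A^{2} x y e^{2 x y} - A B x e^{x y} \cos{\left(x \right)} + A C y e^{x y} \sin{\left(y \right)} + 2 A D x y e^{x y} \sin{\left(x y \right)} + B C \sin{\left(y \right)} \cos{\left(x \right)} + B D x \sin{\left(x y \right)} \cos{\left(x \right)} - C D y \sin{\left(y \right)} \sin{\left(x y \right)} - D^{2} x y \sin^{2}{\left(x y \right)}
So the left-hand side equals
  2 A^{2} x^{2} e^{2 x y} - A^{2} x y e^{2 x y} - A B x e^{x y} \cos{\left(x \right)} - 4 A C x e^{x y} \sin{\left(y \right)} + A C y e^{x y} \sin{\left(y \right)} - 4 A D x^{2} e^{x y} \sin{\left(x y \right)} + 2 A D x y e^{x y} \sin{\left(x y \right)} + B C \sin{\left(y \right)} \cos{\left(x \right)} + B D x \sin{\left(x y \right)} \cos{\left(x \right)} + 2 C^{2} \sin^{2}{\left(y \right)} + 4 C D x \sin{\left(y \right)} \sin{\left(x y \right)} - C D y \sin{\left(y \right)} \sin{\left(x y \right)} + 2 D^{2} x^{2} \sin^{2}{\left(x y \right)} - D^{2} x y \sin^{2}{\left(x y \right)}
This must equal f(x, y) identically; expanded, f = 8 x^{2} e^{2 x y} - 24 x^{2} e^{x y} \sin{\left(x y \right)} + 18 x^{2} \sin^{2}{\left(x y \right)} - 4 x y e^{2 x y} + 12 x y e^{x y} \sin{\left(x y \right)} - 9 x y \sin^{2}{\left(x y \right)} - 8 x e^{x y} \sin{\left(y \right)} + 6 x e^{x y} \cos{\left(x \right)} + 12 x \sin{\left(y \right)} \sin{\left(x y \right)} - 9 x \sin{\left(x y \right)} \cos{\left(x \right)} + 2 y e^{x y} \sin{\left(y \right)} - 3 y \sin{\left(y \right)} \sin{\left(x y \right)} + 2 \sin^{2}{\left(y \right)} - 3 \sin{\left(y \right)} \cos{\left(x \right)}.
Matching coefficients of the independent functions:
  [x^{2} e^{2 x y}]:  2 A^{2} = 8
  [x^{2} \sin^{2}{\left(x y \right)}]:  2 D^{2} = 18
  [\sin{\left(y \right)} \cos{\left(x \right)}]:  B C = -3
  [x y e^{2 x y}]:  - A^{2} = -4
  [x y \sin^{2}{\left(x y \right)}]:  - D^{2} = -9
  [x e^{x y} \sin{\left(y \right)}]:  - 4 A C = -8
  [x e^{x y} \cos{\left(x \right)}]:  - A B = 6
  [x \sin{\left(y \right)} \sin{\left(x y \right)}]:  4 C D = 12
  [x \sin{\left(x y \right)} \cos{\left(x \right)}]:  B D = -9
  [x^{2} e^{x y} \sin{\left(x y \right)}]:  - 4 A D = -24
  [y e^{x y} \sin{\left(y \right)}]:  A C = 2
  [y \sin{\left(y \right)} \sin{\left(x y \right)}]:  - C D = -3
  [x y e^{x y} \sin{\left(x y \right)}]:  2 A D = 12
  [\sin^{2}{\left(y \right)}]:  2 C^{2} = 2
These equations allow (A, B, C, D) = (-2, 3, -1, -3) or (2, -3, 1, 3).
Impose the point condition(s):
  u(0, 0) = -6  ⟹  A + C + D = -6
Only A = -2, B = 3, C = -1, D = -3 satisfies everything.
Hence u(x, y) = - 2 e^{x y} + 3 \sin{\left(x \right)} - \cos{\left(y \right)} - 3 \cos{\left(x y \right)}.

Answer: u(x, y) = - 2 e^{x y} + 3 \sin{\left(x \right)} - \cos{\left(y \right)} - 3 \cos{\left(x y \right)}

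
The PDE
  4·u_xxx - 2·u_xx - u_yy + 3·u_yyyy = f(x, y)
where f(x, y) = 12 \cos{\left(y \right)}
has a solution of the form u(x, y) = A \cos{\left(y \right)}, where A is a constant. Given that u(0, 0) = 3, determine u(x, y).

Substitute the ansatz u = A \cos{\left(y \right)} into the left-hand side.
Derivatives of the ansatz:
  u_xxx = 0
  u_xx = 0
  u_yy = - A \cos{\left(y \right)}
  u_yyyy = A \cos{\left(y \right)}
Term by term:
  4·u_xxx = 0
  -2·u_xx = 0
  -u_yy = A \cos{\left(y \right)}
  3·u_yyyy = 3 A \cos{\left(y \right)}
So the left-hand side equals
  4 A \cos{\left(y \right)}
This must equal f(x, y) = 12 \cos{\left(y \right)} identically.
Matching coefficients of the independent functions:
  [\cos{\left(y \right)}]:  4 A = 12
Solving: A = 3.
Check against the point condition:
  u(0, 0) = 3  ⟹  A = 3  ✓
Hence u(x, y) = 3 \cos{\left(y \right)}.

Answer: u(x, y) = 3 \cos{\left(y \right)}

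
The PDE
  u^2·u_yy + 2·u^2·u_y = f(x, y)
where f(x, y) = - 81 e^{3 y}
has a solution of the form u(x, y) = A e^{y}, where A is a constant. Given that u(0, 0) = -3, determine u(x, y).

Substitute the ansatz u = A e^{y} into the left-hand side.
Derivatives of the ansatz:
  u_yy = A e^{y}
  u_y = A e^{y}
Term by term:
  u^2·u_yy = A^{3} e^{3 y}
  2·u^2·u_y = 2 A^{3} e^{3 y}
So the left-hand side equals
  3 A^{3} e^{3 y}
This must equal f(x, y) = - 81 e^{3 y} identically.
Matching coefficients of the independent functions:
  [e^{3 y}]:  3 A^{3} = -81
Solving: A = -3.
Check against the point condition:
  u(0, 0) = -3  ⟹  A = -3  ✓
Hence u(x, y) = - 3 e^{y}.

Answer: u(x, y) = - 3 e^{y}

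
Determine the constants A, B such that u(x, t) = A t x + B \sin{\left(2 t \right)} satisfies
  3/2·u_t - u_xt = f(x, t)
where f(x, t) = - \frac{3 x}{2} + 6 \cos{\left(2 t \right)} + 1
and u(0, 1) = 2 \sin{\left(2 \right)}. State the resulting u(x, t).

Substitute the ansatz u = A t x + B \sin{\left(2 t \right)} into the left-hand side.
Derivatives of the ansatz:
  u_t = A x + 2 B \cos{\left(2 t \right)}
  u_xt = A
Term by term:
  3/2·u_t = \frac{3 A x}{2} + 3 B \cos{\left(2 t \right)}
  -u_xt = - A
So the left-hand side equals
  \frac{3 A x}{2} - A + 3 B \cos{\left(2 t \right)}
This must equal f(x, t) = - \frac{3 x}{2} + 6 \cos{\left(2 t \right)} + 1 identically.
Matching coefficients of the independent functions:
  [constant term]:  - A = 1
  [x]:  \frac{3 A}{2} = - \frac{3}{2}
  [\cos{\left(2 t \right)}]:  3 B = 6
Solving: A = -1, B = 2.
Check against the point condition:
  u(0, 1) = 2 \sin{\left(2 \right)}  ⟹  B \sin{\left(2 \right)} = 2 \sin{\left(2 \right)}  ✓
Hence u(x, t) = - t x + 2 \sin{\left(2 t \right)}.

Answer: u(x, t) = - t x + 2 \sin{\left(2 t \right)}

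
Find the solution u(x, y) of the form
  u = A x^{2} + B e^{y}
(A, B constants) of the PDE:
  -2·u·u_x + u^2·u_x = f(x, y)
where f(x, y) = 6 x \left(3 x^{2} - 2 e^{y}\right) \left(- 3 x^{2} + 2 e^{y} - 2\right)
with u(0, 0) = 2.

Answer: u(x, y) = - 3 x^{2} + 2 e^{y}

Derivation:
Substitute the ansatz u = A x^{2} + B e^{y} into the left-hand side.
Derivatives of the ansatz:
  u_x = 2 A x
Term by term:
  -2·u·u_x = - 4 A^{2} x^{3} - 4 A B x e^{y}
  u^2·u_x = 2 A^{3} x^{5} + 4 A^{2} B x^{3} e^{y} + 2 A B^{2} x e^{2 y}
So the left-hand side equals
  2 A^{3} x^{5} + 4 A^{2} B x^{3} e^{y} - 4 A^{2} x^{3} + 2 A B^{2} x e^{2 y} - 4 A B x e^{y}
This must equal f(x, y) identically; expanded, f = - 54 x^{5} + 72 x^{3} e^{y} - 36 x^{3} - 24 x e^{2 y} + 24 x e^{y}.
Matching coefficients of the independent functions:
  [x^{3}]:  - 4 A^{2} = -36
  [x^{5}]:  2 A^{3} = -54
  [x e^{y}]:  - 4 A B = 24
  [x e^{2 y}]:  2 A B^{2} = -24
  [x^{3} e^{y}]:  4 A^{2} B = 72
Solving: A = -3, B = 2.
Check against the point condition:
  u(0, 0) = 2  ⟹  B = 2  ✓
Hence u(x, y) = - 3 x^{2} + 2 e^{y}.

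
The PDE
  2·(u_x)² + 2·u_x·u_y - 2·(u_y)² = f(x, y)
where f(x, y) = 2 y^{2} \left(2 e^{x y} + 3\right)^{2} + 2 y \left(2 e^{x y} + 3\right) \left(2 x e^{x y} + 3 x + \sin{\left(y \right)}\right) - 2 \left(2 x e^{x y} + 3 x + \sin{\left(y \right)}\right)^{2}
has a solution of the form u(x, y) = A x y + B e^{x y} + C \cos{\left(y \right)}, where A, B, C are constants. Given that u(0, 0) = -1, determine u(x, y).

Substitute the ansatz u = A x y + B e^{x y} + C \cos{\left(y \right)} into the left-hand side.
Derivatives of the ansatz:
  u_x = A y + B y e^{x y}
  u_y = A x + B x e^{x y} - C \sin{\left(y \right)}
Term by term:
  2·(u_x)² = 2 A^{2} y^{2} + 4 A B y^{2} e^{x y} + 2 B^{2} y^{2} e^{2 x y}
  2·u_x·u_y = 2 A^{2} x y + 4 A B x y e^{x y} - 2 A C y \sin{\left(y \right)} + 2 B^{2} x y e^{2 x y} - 2 B C y e^{x y} \sin{\left(y \right)}
  -2·(u_y)² = - 2 A^{2} x^{2} - 4 A B x^{2} e^{x y} + 4 A C x \sin{\left(y \right)} - 2 B^{2} x^{2} e^{2 x y} + 4 B C x e^{x y} \sin{\left(y \right)} - 2 C^{2} \sin^{2}{\left(y \right)}
So the left-hand side equals
  - 2 A^{2} x^{2} + 2 A^{2} x y + 2 A^{2} y^{2} - 4 A B x^{2} e^{x y} + 4 A B x y e^{x y} + 4 A B y^{2} e^{x y} + 4 A C x \sin{\left(y \right)} - 2 A C y \sin{\left(y \right)} - 2 B^{2} x^{2} e^{2 x y} + 2 B^{2} x y e^{2 x y} + 2 B^{2} y^{2} e^{2 x y} + 4 B C x e^{x y} \sin{\left(y \right)} - 2 B C y e^{x y} \sin{\left(y \right)} - 2 C^{2} \sin^{2}{\left(y \right)}
This must equal f(x, y) identically; expanded, f = - 8 x^{2} e^{2 x y} - 24 x^{2} e^{x y} - 18 x^{2} + 8 x y e^{2 x y} + 24 x y e^{x y} + 18 x y - 8 x e^{x y} \sin{\left(y \right)} - 12 x \sin{\left(y \right)} + 8 y^{2} e^{2 x y} + 24 y^{2} e^{x y} + 18 y^{2} + 4 y e^{x y} \sin{\left(y \right)} + 6 y \sin{\left(y \right)} - 2 \sin^{2}{\left(y \right)}.
Matching coefficients of the independent functions:
  [x^{2}]:  - 2 A^{2} = -18
  [y^{2}, x y]:  2 A^{2} = 18
  [x \sin{\left(y \right)}]:  4 A C = -12
  [x^{2} e^{x y}]:  - 4 A B = -24
  [x^{2} e^{2 x y}]:  - 2 B^{2} = -8
  [y \sin{\left(y \right)}]:  - 2 A C = 6
  [y^{2} e^{x y}, x y e^{x y}]:  4 A B = 24
  [y^{2} e^{2 x y}, x y e^{2 x y}]:  2 B^{2} = 8
  [x e^{x y} \sin{\left(y \right)}]:  4 B C = -8
  [y e^{x y} \sin{\left(y \right)}]:  - 2 B C = 4
  [\sin^{2}{\left(y \right)}]:  - 2 C^{2} = -2
These equations allow (A, B, C) = (-3, -2, 1) or (3, 2, -1).
Impose the point condition(s):
  u(0, 0) = -1  ⟹  B + C = -1
Only A = -3, B = -2, C = 1 satisfies everything.
Hence u(x, y) = - 3 x y - 2 e^{x y} + \cos{\left(y \right)}.

Answer: u(x, y) = - 3 x y - 2 e^{x y} + \cos{\left(y \right)}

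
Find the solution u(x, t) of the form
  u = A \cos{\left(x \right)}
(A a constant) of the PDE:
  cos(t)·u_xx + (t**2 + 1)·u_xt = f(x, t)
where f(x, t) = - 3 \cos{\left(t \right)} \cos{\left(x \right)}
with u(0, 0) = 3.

Substitute the ansatz u = A \cos{\left(x \right)} into the left-hand side.
Derivatives of the ansatz:
  u_xx = - A \cos{\left(x \right)}
  u_xt = 0
Term by term:
  cos(t)·u_xx = - A \cos{\left(t \right)} \cos{\left(x \right)}
  (t**2 + 1)·u_xt = 0
So the left-hand side equals
  - A \cos{\left(t \right)} \cos{\left(x \right)}
This must equal f(x, t) = - 3 \cos{\left(t \right)} \cos{\left(x \right)} identically.
Matching coefficients of the independent functions:
  [\cos{\left(t \right)} \cos{\left(x \right)}]:  - A = -3
Solving: A = 3.
Check against the point condition:
  u(0, 0) = 3  ⟹  A = 3  ✓
Hence u(x, t) = 3 \cos{\left(x \right)}.

Answer: u(x, t) = 3 \cos{\left(x \right)}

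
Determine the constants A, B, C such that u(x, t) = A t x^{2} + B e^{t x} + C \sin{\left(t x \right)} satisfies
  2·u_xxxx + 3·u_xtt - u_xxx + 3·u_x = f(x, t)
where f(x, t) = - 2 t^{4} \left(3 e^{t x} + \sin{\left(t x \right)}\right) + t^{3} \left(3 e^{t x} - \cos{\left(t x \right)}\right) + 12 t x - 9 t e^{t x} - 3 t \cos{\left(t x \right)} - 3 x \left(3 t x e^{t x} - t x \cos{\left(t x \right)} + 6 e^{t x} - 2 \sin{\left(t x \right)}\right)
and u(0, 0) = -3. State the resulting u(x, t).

Answer: u(x, t) = 2 t x^{2} - 3 e^{t x} - \sin{\left(t x \right)}

Derivation:
Substitute the ansatz u = A t x^{2} + B e^{t x} + C \sin{\left(t x \right)} into the left-hand side.
Derivatives of the ansatz:
  u_xxxx = B t^{4} e^{t x} + C t^{4} \sin{\left(t x \right)}
  u_xtt = B t x^{2} e^{t x} + 2 B x e^{t x} - C t x^{2} \cos{\left(t x \right)} - 2 C x \sin{\left(t x \right)}
  u_xxx = B t^{3} e^{t x} - C t^{3} \cos{\left(t x \right)}
  u_x = 2 A t x + B t e^{t x} + C t \cos{\left(t x \right)}
Term by term:
  2·u_xxxx = 2 B t^{4} e^{t x} + 2 C t^{4} \sin{\left(t x \right)}
  3·u_xtt = 3 B t x^{2} e^{t x} + 6 B x e^{t x} - 3 C t x^{2} \cos{\left(t x \right)} - 6 C x \sin{\left(t x \right)}
  -u_xxx = - B t^{3} e^{t x} + C t^{3} \cos{\left(t x \right)}
  3·u_x = 6 A t x + 3 B t e^{t x} + 3 C t \cos{\left(t x \right)}
So the left-hand side equals
  6 A t x + 2 B t^{4} e^{t x} - B t^{3} e^{t x} + 3 B t x^{2} e^{t x} + 3 B t e^{t x} + 6 B x e^{t x} + 2 C t^{4} \sin{\left(t x \right)} + C t^{3} \cos{\left(t x \right)} - 3 C t x^{2} \cos{\left(t x \right)} + 3 C t \cos{\left(t x \right)} - 6 C x \sin{\left(t x \right)}
This must equal f(x, t) identically; expanded, f = - 6 t^{4} e^{t x} - 2 t^{4} \sin{\left(t x \right)} + 3 t^{3} e^{t x} - t^{3} \cos{\left(t x \right)} - 9 t x^{2} e^{t x} + 3 t x^{2} \cos{\left(t x \right)} + 12 t x - 9 t e^{t x} - 3 t \cos{\left(t x \right)} - 18 x e^{t x} + 6 x \sin{\left(t x \right)}.
Matching coefficients of the independent functions:
  [t x]:  6 A = 12
  [t e^{t x}, t x^{2} e^{t x}]:  3 B = -9
  [t \cos{\left(t x \right)}]:  3 C = -3
  [t^{3} e^{t x}]:  - B = 3
  [t^{3} \cos{\left(t x \right)}]:  C = -1
  [t^{4} e^{t x}]:  2 B = -6
  [t^{4} \sin{\left(t x \right)}]:  2 C = -2
  [x e^{t x}]:  6 B = -18
  [x \sin{\left(t x \right)}]:  - 6 C = 6
  [t x^{2} \cos{\left(t x \right)}]:  - 3 C = 3
Solving: A = 2, B = -3, C = -1.
Check against the point condition:
  u(0, 0) = -3  ⟹  B = -3  ✓
Hence u(x, t) = 2 t x^{2} - 3 e^{t x} - \sin{\left(t x \right)}.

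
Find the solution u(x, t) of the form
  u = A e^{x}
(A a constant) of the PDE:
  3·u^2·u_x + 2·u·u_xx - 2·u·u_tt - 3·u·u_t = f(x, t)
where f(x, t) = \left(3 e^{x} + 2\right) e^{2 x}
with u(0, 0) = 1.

Substitute the ansatz u = A e^{x} into the left-hand side.
Derivatives of the ansatz:
  u_x = A e^{x}
  u_xx = A e^{x}
  u_tt = 0
  u_t = 0
Term by term:
  3·u^2·u_x = 3 A^{3} e^{3 x}
  2·u·u_xx = 2 A^{2} e^{2 x}
  -2·u·u_tt = 0
  -3·u·u_t = 0
So the left-hand side equals
  3 A^{3} e^{3 x} + 2 A^{2} e^{2 x}
This must equal f(x, t) = \left(3 e^{x} + 2\right) e^{2 x} identically.
Matching coefficients of the independent functions:
  [e^{2 x}]:  2 A^{2} = 2
  [e^{3 x}]:  3 A^{3} = 3
Solving: A = 1.
Check against the point condition:
  u(0, 0) = 1  ⟹  A = 1  ✓
Hence u(x, t) = e^{x}.

Answer: u(x, t) = e^{x}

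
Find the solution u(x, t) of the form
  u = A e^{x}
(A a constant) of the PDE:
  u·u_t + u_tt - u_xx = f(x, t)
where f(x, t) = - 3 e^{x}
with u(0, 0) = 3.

Substitute the ansatz u = A e^{x} into the left-hand side.
Derivatives of the ansatz:
  u_t = 0
  u_tt = 0
  u_xx = A e^{x}
Term by term:
  u·u_t = 0
  u_tt = 0
  -u_xx = - A e^{x}
So the left-hand side equals
  - A e^{x}
This must equal f(x, t) = - 3 e^{x} identically.
Matching coefficients of the independent functions:
  [e^{x}]:  - A = -3
Solving: A = 3.
Check against the point condition:
  u(0, 0) = 3  ⟹  A = 3  ✓
Hence u(x, t) = 3 e^{x}.

Answer: u(x, t) = 3 e^{x}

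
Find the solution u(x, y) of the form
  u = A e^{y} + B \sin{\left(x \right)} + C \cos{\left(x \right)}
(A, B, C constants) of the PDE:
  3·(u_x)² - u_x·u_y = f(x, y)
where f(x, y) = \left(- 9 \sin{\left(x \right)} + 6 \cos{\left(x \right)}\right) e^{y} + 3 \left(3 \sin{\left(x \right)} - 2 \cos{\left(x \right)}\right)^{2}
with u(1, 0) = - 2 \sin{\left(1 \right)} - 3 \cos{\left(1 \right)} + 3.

Answer: u(x, y) = 3 e^{y} - 2 \sin{\left(x \right)} - 3 \cos{\left(x \right)}

Derivation:
Substitute the ansatz u = A e^{y} + B \sin{\left(x \right)} + C \cos{\left(x \right)} into the left-hand side.
Derivatives of the ansatz:
  u_x = B \cos{\left(x \right)} - C \sin{\left(x \right)}
  u_y = A e^{y}
Term by term:
  3·(u_x)² = 3 B^{2} \cos^{2}{\left(x \right)} - 6 B C \sin{\left(x \right)} \cos{\left(x \right)} + 3 C^{2} \sin^{2}{\left(x \right)}
  -u_x·u_y = - A B e^{y} \cos{\left(x \right)} + A C e^{y} \sin{\left(x \right)}
So the left-hand side equals
  - A B e^{y} \cos{\left(x \right)} + A C e^{y} \sin{\left(x \right)} + 3 B^{2} \cos^{2}{\left(x \right)} - 6 B C \sin{\left(x \right)} \cos{\left(x \right)} + 3 C^{2} \sin^{2}{\left(x \right)}
This must equal f(x, y) identically; expanded, f = - 9 e^{y} \sin{\left(x \right)} + 6 e^{y} \cos{\left(x \right)} + 27 \sin^{2}{\left(x \right)} - 36 \sin{\left(x \right)} \cos{\left(x \right)} + 12 \cos^{2}{\left(x \right)}.
Matching coefficients of the independent functions:
  [e^{y} \sin{\left(x \right)}]:  A C = -9
  [e^{y} \cos{\left(x \right)}]:  - A B = 6
  [\sin{\left(x \right)} \cos{\left(x \right)}]:  - 6 B C = -36
  [\sin^{2}{\left(x \right)}]:  3 C^{2} = 27
  [\cos^{2}{\left(x \right)}]:  3 B^{2} = 12
These equations allow (A, B, C) = (-3, 2, 3) or (3, -2, -3).
Impose the point condition(s):
  u(1, 0) = - 2 \sin{\left(1 \right)} - 3 \cos{\left(1 \right)} + 3  ⟹  A + B \sin{\left(1 \right)} + C \cos{\left(1 \right)} = - 2 \sin{\left(1 \right)} - 3 \cos{\left(1 \right)} + 3
Only A = 3, B = -2, C = -3 satisfies everything.
Hence u(x, y) = 3 e^{y} - 2 \sin{\left(x \right)} - 3 \cos{\left(x \right)}.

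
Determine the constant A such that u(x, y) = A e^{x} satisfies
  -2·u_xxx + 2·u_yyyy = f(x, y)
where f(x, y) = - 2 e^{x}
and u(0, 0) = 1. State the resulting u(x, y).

Substitute the ansatz u = A e^{x} into the left-hand side.
Derivatives of the ansatz:
  u_xxx = A e^{x}
  u_yyyy = 0
Term by term:
  -2·u_xxx = - 2 A e^{x}
  2·u_yyyy = 0
So the left-hand side equals
  - 2 A e^{x}
This must equal f(x, y) = - 2 e^{x} identically.
Matching coefficients of the independent functions:
  [e^{x}]:  - 2 A = -2
Solving: A = 1.
Check against the point condition:
  u(0, 0) = 1  ⟹  A = 1  ✓
Hence u(x, y) = e^{x}.

Answer: u(x, y) = e^{x}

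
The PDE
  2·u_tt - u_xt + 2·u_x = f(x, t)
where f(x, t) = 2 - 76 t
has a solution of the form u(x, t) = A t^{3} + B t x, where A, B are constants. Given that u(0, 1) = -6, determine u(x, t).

Substitute the ansatz u = A t^{3} + B t x into the left-hand side.
Derivatives of the ansatz:
  u_tt = 6 A t
  u_xt = B
  u_x = B t
Term by term:
  2·u_tt = 12 A t
  -u_xt = - B
  2·u_x = 2 B t
So the left-hand side equals
  12 A t + 2 B t - B
This must equal f(x, t) = 2 - 76 t identically.
Matching coefficients of the independent functions:
  [constant term]:  - B = 2
  [t]:  12 A + 2 B = -76
Solving: A = -6, B = -2.
Check against the point condition:
  u(0, 1) = -6  ⟹  A = -6  ✓
Hence u(x, t) = - 6 t^{3} - 2 t x.

Answer: u(x, t) = - 6 t^{3} - 2 t x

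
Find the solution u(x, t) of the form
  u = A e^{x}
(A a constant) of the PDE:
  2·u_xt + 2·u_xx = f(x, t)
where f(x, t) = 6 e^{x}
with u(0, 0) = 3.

Answer: u(x, t) = 3 e^{x}

Derivation:
Substitute the ansatz u = A e^{x} into the left-hand side.
Derivatives of the ansatz:
  u_xt = 0
  u_xx = A e^{x}
Term by term:
  2·u_xt = 0
  2·u_xx = 2 A e^{x}
So the left-hand side equals
  2 A e^{x}
This must equal f(x, t) = 6 e^{x} identically.
Matching coefficients of the independent functions:
  [e^{x}]:  2 A = 6
Solving: A = 3.
Check against the point condition:
  u(0, 0) = 3  ⟹  A = 3  ✓
Hence u(x, t) = 3 e^{x}.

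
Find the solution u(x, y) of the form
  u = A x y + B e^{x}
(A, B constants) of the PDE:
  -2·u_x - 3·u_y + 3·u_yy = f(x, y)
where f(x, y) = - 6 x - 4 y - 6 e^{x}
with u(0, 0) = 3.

Substitute the ansatz u = A x y + B e^{x} into the left-hand side.
Derivatives of the ansatz:
  u_x = A y + B e^{x}
  u_y = A x
  u_yy = 0
Term by term:
  -2·u_x = - 2 A y - 2 B e^{x}
  -3·u_y = - 3 A x
  3·u_yy = 0
So the left-hand side equals
  - 3 A x - 2 A y - 2 B e^{x}
This must equal f(x, y) = - 6 x - 4 y - 6 e^{x} identically.
Matching coefficients of the independent functions:
  [x]:  - 3 A = -6
  [y]:  - 2 A = -4
  [e^{x}]:  - 2 B = -6
Solving: A = 2, B = 3.
Check against the point condition:
  u(0, 0) = 3  ⟹  B = 3  ✓
Hence u(x, y) = 2 x y + 3 e^{x}.

Answer: u(x, y) = 2 x y + 3 e^{x}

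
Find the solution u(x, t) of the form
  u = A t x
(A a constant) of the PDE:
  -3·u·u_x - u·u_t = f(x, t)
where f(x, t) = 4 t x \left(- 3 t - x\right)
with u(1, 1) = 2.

Substitute the ansatz u = A t x into the left-hand side.
Derivatives of the ansatz:
  u_x = A t
  u_t = A x
Term by term:
  -3·u·u_x = - 3 A^{2} t^{2} x
  -u·u_t = - A^{2} t x^{2}
So the left-hand side equals
  - 3 A^{2} t^{2} x - A^{2} t x^{2}
This must equal f(x, t) identically; expanded, f = - 12 t^{2} x - 4 t x^{2}.
Matching coefficients of the independent functions:
  [t x^{2}]:  - A^{2} = -4
  [t^{2} x]:  - 3 A^{2} = -12
These equations allow (A) = (-2) or (2).
Impose the point condition(s):
  u(1, 1) = 2  ⟹  A = 2
Only A = 2 satisfies everything.
Hence u(x, t) = 2 t x.

Answer: u(x, t) = 2 t x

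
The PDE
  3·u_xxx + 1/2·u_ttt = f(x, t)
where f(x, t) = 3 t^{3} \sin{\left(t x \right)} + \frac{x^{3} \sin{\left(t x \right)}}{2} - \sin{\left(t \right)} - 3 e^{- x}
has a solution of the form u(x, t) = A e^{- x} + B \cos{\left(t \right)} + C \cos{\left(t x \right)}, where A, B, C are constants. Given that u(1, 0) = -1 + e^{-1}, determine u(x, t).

Answer: u(x, t) = - 2 \cos{\left(t \right)} + \cos{\left(t x \right)} + e^{- x}

Derivation:
Substitute the ansatz u = A e^{- x} + B \cos{\left(t \right)} + C \cos{\left(t x \right)} into the left-hand side.
Derivatives of the ansatz:
  u_xxx = - A e^{- x} + C t^{3} \sin{\left(t x \right)}
  u_ttt = B \sin{\left(t \right)} + C x^{3} \sin{\left(t x \right)}
Term by term:
  3·u_xxx = - 3 A e^{- x} + 3 C t^{3} \sin{\left(t x \right)}
  1/2·u_ttt = \frac{B \sin{\left(t \right)}}{2} + \frac{C x^{3} \sin{\left(t x \right)}}{2}
So the left-hand side equals
  - 3 A e^{- x} + \frac{B \sin{\left(t \right)}}{2} + 3 C t^{3} \sin{\left(t x \right)} + \frac{C x^{3} \sin{\left(t x \right)}}{2}
This must equal f(x, t) = 3 t^{3} \sin{\left(t x \right)} + \frac{x^{3} \sin{\left(t x \right)}}{2} - \sin{\left(t \right)} - 3 e^{- x} identically.
Matching coefficients of the independent functions:
  [t^{3} \sin{\left(t x \right)}]:  3 C = 3
  [x^{3} \sin{\left(t x \right)}]:  \frac{C}{2} = \frac{1}{2}
  [e^{- x}]:  - 3 A = -3
  [\sin{\left(t \right)}]:  \frac{B}{2} = -1
Solving: A = 1, B = -2, C = 1.
Check against the point condition:
  u(1, 0) = -1 + e^{-1}  ⟹  \frac{A}{e} + B + C = -1 + e^{-1}  ✓
Hence u(x, t) = - 2 \cos{\left(t \right)} + \cos{\left(t x \right)} + e^{- x}.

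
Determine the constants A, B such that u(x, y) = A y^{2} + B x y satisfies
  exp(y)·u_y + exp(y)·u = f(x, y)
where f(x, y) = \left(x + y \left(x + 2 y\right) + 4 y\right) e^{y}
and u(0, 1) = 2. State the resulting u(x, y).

Answer: u(x, y) = x y + 2 y^{2}

Derivation:
Substitute the ansatz u = A y^{2} + B x y into the left-hand side.
Derivatives of the ansatz:
  u_y = 2 A y + B x
Term by term:
  exp(y)·u_y = 2 A y e^{y} + B x e^{y}
  exp(y)·u = A y^{2} e^{y} + B x y e^{y}
So the left-hand side equals
  A y^{2} e^{y} + 2 A y e^{y} + B x y e^{y} + B x e^{y}
This must equal f(x, y) identically; expanded, f = x y e^{y} + x e^{y} + 2 y^{2} e^{y} + 4 y e^{y}.
Matching coefficients of the independent functions:
  [x e^{y}, x y e^{y}]:  B = 1
  [y e^{y}]:  2 A = 4
  [y^{2} e^{y}]:  A = 2
Solving: A = 2, B = 1.
Check against the point condition:
  u(0, 1) = 2  ⟹  A = 2  ✓
Hence u(x, y) = x y + 2 y^{2}.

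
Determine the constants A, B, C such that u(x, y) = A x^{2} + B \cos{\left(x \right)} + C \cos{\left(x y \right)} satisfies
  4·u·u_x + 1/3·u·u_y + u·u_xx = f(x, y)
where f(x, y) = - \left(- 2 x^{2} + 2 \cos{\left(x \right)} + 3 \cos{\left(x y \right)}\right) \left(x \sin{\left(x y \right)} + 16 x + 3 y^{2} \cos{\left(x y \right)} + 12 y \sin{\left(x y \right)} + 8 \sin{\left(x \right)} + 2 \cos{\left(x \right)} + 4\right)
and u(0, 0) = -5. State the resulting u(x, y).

Substitute the ansatz u = A x^{2} + B \cos{\left(x \right)} + C \cos{\left(x y \right)} into the left-hand side.
Derivatives of the ansatz:
  u_x = 2 A x - B \sin{\left(x \right)} - C y \sin{\left(x y \right)}
  u_y = - C x \sin{\left(x y \right)}
  u_xx = 2 A - B \cos{\left(x \right)} - C y^{2} \cos{\left(x y \right)}
Term by term:
  4·u·u_x = 8 A^{2} x^{3} - 4 A B x^{2} \sin{\left(x \right)} + 8 A B x \cos{\left(x \right)} - 4 A C x^{2} y \sin{\left(x y \right)} + 8 A C x \cos{\left(x y \right)} - 4 B^{2} \sin{\left(x \right)} \cos{\left(x \right)} - 4 B C y \sin{\left(x y \right)} \cos{\left(x \right)} - 4 B C \sin{\left(x \right)} \cos{\left(x y \right)} - 4 C^{2} y \sin{\left(x y \right)} \cos{\left(x y \right)}
  1/3·u·u_y = - \frac{A C x^{3} \sin{\left(x y \right)}}{3} - \frac{B C x \sin{\left(x y \right)} \cos{\left(x \right)}}{3} - \frac{C^{2} x \sin{\left(x y \right)} \cos{\left(x y \right)}}{3}
  u·u_xx = 2 A^{2} x^{2} - A B x^{2} \cos{\left(x \right)} + 2 A B \cos{\left(x \right)} - A C x^{2} y^{2} \cos{\left(x y \right)} + 2 A C \cos{\left(x y \right)} - B^{2} \cos^{2}{\left(x \right)} - B C y^{2} \cos{\left(x \right)} \cos{\left(x y \right)} - B C \cos{\left(x \right)} \cos{\left(x y \right)} - C^{2} y^{2} \cos^{2}{\left(x y \right)}
So the left-hand side equals
  8 A^{2} x^{3} + 2 A^{2} x^{2} - 4 A B x^{2} \sin{\left(x \right)} - A B x^{2} \cos{\left(x \right)} + 8 A B x \cos{\left(x \right)} + 2 A B \cos{\left(x \right)} - \frac{A C x^{3} \sin{\left(x y \right)}}{3} - A C x^{2} y^{2} \cos{\left(x y \right)} - 4 A C x^{2} y \sin{\left(x y \right)} + 8 A C x \cos{\left(x y \right)} + 2 A C \cos{\left(x y \right)} - 4 B^{2} \sin{\left(x \right)} \cos{\left(x \right)} - B^{2} \cos^{2}{\left(x \right)} - \frac{B C x \sin{\left(x y \right)} \cos{\left(x \right)}}{3} - B C y^{2} \cos{\left(x \right)} \cos{\left(x y \right)} - 4 B C y \sin{\left(x y \right)} \cos{\left(x \right)} - 4 B C \sin{\left(x \right)} \cos{\left(x y \right)} - B C \cos{\left(x \right)} \cos{\left(x y \right)} - \frac{C^{2} x \sin{\left(x y \right)} \cos{\left(x y \right)}}{3} - C^{2} y^{2} \cos^{2}{\left(x y \right)} - 4 C^{2} y \sin{\left(x y \right)} \cos{\left(x y \right)}
This must equal f(x, y) identically; expanded, f = 2 x^{3} \sin{\left(x y \right)} + 32 x^{3} + 6 x^{2} y^{2} \cos{\left(x y \right)} + 24 x^{2} y \sin{\left(x y \right)} + 16 x^{2} \sin{\left(x \right)} + 4 x^{2} \cos{\left(x \right)} + 8 x^{2} - 2 x \sin{\left(x y \right)} \cos{\left(x \right)} - 3 x \sin{\left(x y \right)} \cos{\left(x y \right)} - 32 x \cos{\left(x \right)} - 48 x \cos{\left(x y \right)} - 6 y^{2} \cos{\left(x \right)} \cos{\left(x y \right)} - 9 y^{2} \cos^{2}{\left(x y \right)} - 24 y \sin{\left(x y \right)} \cos{\left(x \right)} - 36 y \sin{\left(x y \right)} \cos{\left(x y \right)} - 16 \sin{\left(x \right)} \cos{\left(x \right)} - 24 \sin{\left(x \right)} \cos{\left(x y \right)} - 4 \cos^{2}{\left(x \right)} - 6 \cos{\left(x \right)} \cos{\left(x y \right)} - 8 \cos{\left(x \right)} - 12 \cos{\left(x y \right)}.
Matching coefficients of the independent functions:
(each divided by its leading coefficient; functions giving the same equation are listed together)
  [x^{2}, x^{3}]:  A^{2} - 4 = 0
  [x \cos{\left(x \right)}, x^{2} \sin{\left(x \right)}, x^{2} \cos{\left(x \right)}, …]:  A B + 4 = 0
  [x \cos{\left(x y \right)}, x^{3} \sin{\left(x y \right)}, x^{2} y \sin{\left(x y \right)}, …]:  A C + 6 = 0
  [y^{2} \cos^{2}{\left(x y \right)}, x \sin{\left(x y \right)} \cos{\left(x y \right)}, y \sin{\left(x y \right)} \cos{\left(x y \right)}]:  C^{2} - 9 = 0
  [\sin{\left(x \right)} \cos{\left(x \right)}, \cos^{2}{\left(x \right)}]:  B^{2} - 4 = 0
  [\sin{\left(x \right)} \cos{\left(x y \right)}, \cos{\left(x \right)} \cos{\left(x y \right)}, x \sin{\left(x y \right)} \cos{\left(x \right)}, …]:  B C - 6 = 0
These equations allow (A, B, C) = (-2, 2, 3) or (2, -2, -3).
Impose the point condition(s):
  u(0, 0) = -5  ⟹  B + C = -5
Only A = 2, B = -2, C = -3 satisfies everything.
Hence u(x, y) = 2 x^{2} - 2 \cos{\left(x \right)} - 3 \cos{\left(x y \right)}.

Answer: u(x, y) = 2 x^{2} - 2 \cos{\left(x \right)} - 3 \cos{\left(x y \right)}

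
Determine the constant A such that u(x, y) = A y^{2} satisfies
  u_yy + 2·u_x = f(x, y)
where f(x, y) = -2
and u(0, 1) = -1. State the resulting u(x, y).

Substitute the ansatz u = A y^{2} into the left-hand side.
Derivatives of the ansatz:
  u_yy = 2 A
  u_x = 0
Term by term:
  u_yy = 2 A
  2·u_x = 0
So the left-hand side equals
  2 A
This must equal f(x, y) = -2 identically.
Matching coefficients of the independent functions:
  [constant term]:  2 A = -2
Solving: A = -1.
Check against the point condition:
  u(0, 1) = -1  ⟹  A = -1  ✓
Hence u(x, y) = - y^{2}.

Answer: u(x, y) = - y^{2}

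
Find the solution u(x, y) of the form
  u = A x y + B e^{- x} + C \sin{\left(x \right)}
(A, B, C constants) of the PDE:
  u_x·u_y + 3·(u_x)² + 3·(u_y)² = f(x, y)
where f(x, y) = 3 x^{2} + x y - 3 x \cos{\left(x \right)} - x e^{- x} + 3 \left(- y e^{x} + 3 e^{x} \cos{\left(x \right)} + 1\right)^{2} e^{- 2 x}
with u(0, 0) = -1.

Substitute the ansatz u = A x y + B e^{- x} + C \sin{\left(x \right)} into the left-hand side.
Derivatives of the ansatz:
  u_x = A y - B e^{- x} + C \cos{\left(x \right)}
  u_y = A x
Term by term:
  u_x·u_y = A^{2} x y - A B x e^{- x} + A C x \cos{\left(x \right)}
  3·(u_x)² = 3 A^{2} y^{2} - 6 A B y e^{- x} + 6 A C y \cos{\left(x \right)} + 3 B^{2} e^{- 2 x} - 6 B C e^{- x} \cos{\left(x \right)} + 3 C^{2} \cos^{2}{\left(x \right)}
  3·(u_y)² = 3 A^{2} x^{2}
So the left-hand side equals
  3 A^{2} x^{2} + A^{2} x y + 3 A^{2} y^{2} - A B x e^{- x} - 6 A B y e^{- x} + A C x \cos{\left(x \right)} + 6 A C y \cos{\left(x \right)} + 3 B^{2} e^{- 2 x} - 6 B C e^{- x} \cos{\left(x \right)} + 3 C^{2} \cos^{2}{\left(x \right)}
This must equal f(x, y) identically; expanded, f = 3 x^{2} + x y - 3 x \cos{\left(x \right)} - x e^{- x} + 3 y^{2} - 18 y \cos{\left(x \right)} - 6 y e^{- x} + 27 \cos^{2}{\left(x \right)} + 18 e^{- x} \cos{\left(x \right)} + 3 e^{- 2 x}.
Matching coefficients of the independent functions:
  [x^{2}, y^{2}]:  3 A^{2} = 3
  [x y]:  A^{2} = 1
  [x e^{- x}]:  - A B = -1
  [x \cos{\left(x \right)}]:  A C = -3
  [y e^{- x}]:  - 6 A B = -6
  [y \cos{\left(x \right)}]:  6 A C = -18
  [e^{- x} \cos{\left(x \right)}]:  - 6 B C = 18
  [e^{- 2 x}]:  3 B^{2} = 3
  [\cos^{2}{\left(x \right)}]:  3 C^{2} = 27
These equations allow (A, B, C) = (-1, -1, 3) or (1, 1, -3).
Impose the point condition(s):
  u(0, 0) = -1  ⟹  B = -1
Only A = -1, B = -1, C = 3 satisfies everything.
Hence u(x, y) = - x y + 3 \sin{\left(x \right)} - e^{- x}.

Answer: u(x, y) = - x y + 3 \sin{\left(x \right)} - e^{- x}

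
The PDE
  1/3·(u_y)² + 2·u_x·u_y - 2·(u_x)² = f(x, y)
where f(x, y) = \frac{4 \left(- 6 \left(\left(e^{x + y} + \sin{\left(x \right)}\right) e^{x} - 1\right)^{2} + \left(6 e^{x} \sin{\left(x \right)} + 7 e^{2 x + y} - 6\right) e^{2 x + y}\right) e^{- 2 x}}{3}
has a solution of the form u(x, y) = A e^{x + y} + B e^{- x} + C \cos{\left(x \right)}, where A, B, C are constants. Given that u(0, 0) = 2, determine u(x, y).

Substitute the ansatz u = A e^{x + y} + B e^{- x} + C \cos{\left(x \right)} into the left-hand side.
Derivatives of the ansatz:
  u_y = A e^{x} e^{y}
  u_x = A e^{x} e^{y} - B e^{- x} - C \sin{\left(x \right)}
Term by term:
  1/3·(u_y)² = \frac{A^{2} e^{2 x} e^{2 y}}{3}
  2·u_x·u_y = 2 A^{2} e^{2 x} e^{2 y} - 2 A B e^{y} - 2 A C e^{x} e^{y} \sin{\left(x \right)}
  -2·(u_x)² = - 2 A^{2} e^{2 x} e^{2 y} + 4 A B e^{y} + 4 A C e^{x} e^{y} \sin{\left(x \right)} - 2 B^{2} e^{- 2 x} - 4 B C e^{- x} \sin{\left(x \right)} - 2 C^{2} \sin^{2}{\left(x \right)}
So the left-hand side equals
  \frac{A^{2} e^{2 x} e^{2 y}}{3} + 2 A B e^{y} + 2 A C e^{x} e^{y} \sin{\left(x \right)} - 2 B^{2} e^{- 2 x} - 4 B C e^{- x} \sin{\left(x \right)} - 2 C^{2} \sin^{2}{\left(x \right)}
This must equal f(x, y) identically; expanded, f = \frac{4 e^{2 x} e^{2 y}}{3} - 8 e^{x} e^{y} \sin{\left(x \right)} + 8 e^{y} - 8 \sin^{2}{\left(x \right)} + 16 e^{- x} \sin{\left(x \right)} - 8 e^{- 2 x}.
Matching coefficients of the independent functions:
  [e^{- x} \sin{\left(x \right)}]:  - 4 B C = 16
  [e^{2 x} e^{2 y}]:  \frac{A^{2}}{3} = \frac{4}{3}
  [e^{x} e^{y} \sin{\left(x \right)}]:  2 A C = -8
  [e^{- 2 x}]:  - 2 B^{2} = -8
  [e^{y}]:  2 A B = 8
  [\sin^{2}{\left(x \right)}]:  - 2 C^{2} = -8
These equations allow (A, B, C) = (-2, -2, 2) or (2, 2, -2).
Impose the point condition(s):
  u(0, 0) = 2  ⟹  A + B + C = 2
Only A = 2, B = 2, C = -2 satisfies everything.
Hence u(x, y) = 2 e^{x + y} - 2 \cos{\left(x \right)} + 2 e^{- x}.

Answer: u(x, y) = 2 e^{x + y} - 2 \cos{\left(x \right)} + 2 e^{- x}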